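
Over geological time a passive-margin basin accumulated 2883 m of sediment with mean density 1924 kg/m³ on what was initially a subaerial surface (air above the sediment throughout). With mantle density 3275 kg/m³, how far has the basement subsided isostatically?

1690 m

Subaerial load: s = t ρ_sed / ρ_m = 2883 m × 1924/3275 = 1690 m.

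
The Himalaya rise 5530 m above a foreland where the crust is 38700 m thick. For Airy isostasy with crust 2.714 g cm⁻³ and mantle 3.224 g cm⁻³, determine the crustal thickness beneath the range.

73700 m

Root depth r = h ρ_c / (ρ_m − ρ_c) = 5530 m × 2.714 / 0.51 = 29430 m.
Total thickness = T + h + r = 38700 m + 5530 m + 29430 m = 73700 m.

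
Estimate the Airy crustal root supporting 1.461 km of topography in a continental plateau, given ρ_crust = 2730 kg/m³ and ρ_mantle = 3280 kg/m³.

For local isostatic compensation: the weight of the topography is balanced by the buoyancy of the root, ρ_c h = (ρ_m − ρ_c) r.
r = h · ρ_c / (ρ_m − ρ_c) = 1.461 km × 2730 / (3280 − 2730) = 7.25 km.

7.25 km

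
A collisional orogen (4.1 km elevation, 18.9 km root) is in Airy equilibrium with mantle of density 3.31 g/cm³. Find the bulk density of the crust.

2.72 g/cm³

ρ_c h = (ρ_m − ρ_c) r → ρ_c (h + r) = ρ_m r → ρ_c = ρ_m r / (h + r).
ρ_c = 3.31 × 18.9 km / (4.1 km + 18.9 km) = 2.72 g/cm³.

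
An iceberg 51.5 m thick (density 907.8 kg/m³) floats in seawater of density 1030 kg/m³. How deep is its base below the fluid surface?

Draft d = t ρ_obj/ρ_fluid = 51.5 m × 907.8/1030 = 45.4 m.

45.4 m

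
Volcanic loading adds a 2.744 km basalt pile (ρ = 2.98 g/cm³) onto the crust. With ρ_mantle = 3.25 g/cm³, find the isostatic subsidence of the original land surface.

2.52 km

Subaerial loading: s = t ρ_load / ρ_m.
s = 2.744 km × 2.98/3.25 = 2.52 km.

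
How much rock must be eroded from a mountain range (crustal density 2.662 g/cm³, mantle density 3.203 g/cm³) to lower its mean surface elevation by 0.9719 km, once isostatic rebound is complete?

Net drop Δ = e − u = e − e ρ_c/ρ_m = e (ρ_m − ρ_c)/ρ_m.
e = Δ ρ_m/(ρ_m − ρ_c) = 0.9719 km × 3.203/0.541 = 5.75 km.

5.75 km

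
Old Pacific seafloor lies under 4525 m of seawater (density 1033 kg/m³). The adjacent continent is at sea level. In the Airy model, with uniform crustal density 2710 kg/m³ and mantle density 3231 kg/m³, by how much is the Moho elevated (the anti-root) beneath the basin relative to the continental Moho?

14600 m

For local isostatic compensation: replacing crust with seawater at the top is compensated by replacing crust with mantle at the base: d (ρ_c − ρ_w) = a (ρ_m − ρ_c).
a = d (ρ_c − ρ_w)/(ρ_m − ρ_c) = 4525 m × 1677/521 = 14600 m.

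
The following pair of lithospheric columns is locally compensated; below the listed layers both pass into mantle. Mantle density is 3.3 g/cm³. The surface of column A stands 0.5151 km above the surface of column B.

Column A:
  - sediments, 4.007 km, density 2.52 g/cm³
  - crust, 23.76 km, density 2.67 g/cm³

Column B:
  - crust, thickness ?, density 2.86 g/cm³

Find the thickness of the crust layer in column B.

Take the compensation level at the base of the deeper column (depth z_c below the surface of column A) and equate Σ ρ_i t_i down to z_c; mantle fills any gap and the z_c terms cancel.
Column A: 4.007×2.52 + 23.76×2.67 + (z_c − 27.767)×3.3
Column B: 0.5151×0 + x×2.86 + (z_c − 0.5151 − 0 − x)×3.3
The z_c×3.3 term appears on both sides and cancels. Collect the known terms of each column as K = Σ(ρt)_known − 3.3 × (depth of known layers): K_A = 73.53684 − 3.3×27.767 = −18.09426; K_B = 0 − 3.3×(0.5151 + 0) = −1.69983.
Balance: K_A = K_B − x×(3.3 − 2.86), so x = (K_B − K_A)/(3.3 − 2.86) = 16.3944/0.44 = 37.3 km.

37.3 km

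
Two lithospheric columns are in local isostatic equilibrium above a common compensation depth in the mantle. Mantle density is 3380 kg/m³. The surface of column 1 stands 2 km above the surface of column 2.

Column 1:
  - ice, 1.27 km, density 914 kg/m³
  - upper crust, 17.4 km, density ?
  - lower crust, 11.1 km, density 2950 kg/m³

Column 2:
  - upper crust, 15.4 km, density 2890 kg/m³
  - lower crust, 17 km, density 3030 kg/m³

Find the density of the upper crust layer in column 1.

2670 kg/m³

Take the compensation level at the base of the deeper column (depth z_c below the surface of column 1) and equate Σ ρ_i t_i down to z_c; mantle fills any gap and the z_c terms cancel.
Column 1: 1.27×914 + 17.4×ρ + 11.1×2950 + (z_c − 29.77)×3380
Column 2: 2×0 + 15.4×2890 + 17×3030 + (z_c − 2 − 32.4)×3380
The z_c×3380 term appears on both sides and cancels. Collect the known terms of each column as K = Σ(ρt)_known − 3380 × (depth of known layers): K_1 = 33905.78 − 3380×29.77 = −66716.82; K_2 = 96016 − 3380×(2 + 32.4) = −20256.
Balance: K_1 + 17.4×ρ = K_2, so ρ = (K_2 − K_1)/17.4 = 46460.8/17.4 = 2670 kg/m³.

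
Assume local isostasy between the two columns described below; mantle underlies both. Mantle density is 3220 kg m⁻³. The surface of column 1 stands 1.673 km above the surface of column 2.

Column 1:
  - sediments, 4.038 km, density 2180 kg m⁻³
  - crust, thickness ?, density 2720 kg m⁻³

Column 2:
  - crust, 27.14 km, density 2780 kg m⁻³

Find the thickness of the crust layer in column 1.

26.3 km

Take the compensation level at the base of the deeper column (depth z_c below the surface of column 1) and equate Σ ρ_i t_i down to z_c; mantle fills any gap and the z_c terms cancel.
Column 1: 4.038×2180 + x×2720 + (z_c − 4.038 − x)×3220
Column 2: 1.673×0 + 27.14×2780 + (z_c − 1.673 − 27.14)×3220
The z_c×3220 term appears on both sides and cancels. Collect the known terms of each column as K = Σ(ρt)_known − 3220 × (depth of known layers): K_1 = 8802.84 − 3220×4.038 = −4199.52; K_2 = 75449.2 − 3220×(1.673 + 27.14) = −17328.66.
Balance: K_1 − x×(3220 − 2720) = K_2, so x = (K_1 − K_2)/(3220 − 2720) = 13129.1/500 = 26.3 km.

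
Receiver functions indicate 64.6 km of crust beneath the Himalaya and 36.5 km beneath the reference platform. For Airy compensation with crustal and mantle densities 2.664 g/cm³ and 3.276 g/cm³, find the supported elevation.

5.25 km

Excess crust Δ = 64.6 km − 36.5 km = 28.1 km, split between elevation h and root r with h + r = Δ.
Airy balance ρ_c h = (ρ_m − ρ_c) r gives r = h ρ_c/(ρ_m − ρ_c), so h (1 + ρ_c/(ρ_m − ρ_c)) = Δ, i.e. h = Δ (ρ_m − ρ_c)/ρ_m.
h = 28.1 km × 0.612/3.276 = 5.25 km.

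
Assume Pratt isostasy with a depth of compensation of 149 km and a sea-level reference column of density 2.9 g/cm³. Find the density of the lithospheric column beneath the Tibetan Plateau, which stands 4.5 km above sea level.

Pratt balance: ρ_ref D = ρ (D + h).
ρ = ρ_ref D/(D + h) = 2.9 × 149 km/(149 km + 4.5 km) = 2.81 g/cm³.

2.81 g/cm³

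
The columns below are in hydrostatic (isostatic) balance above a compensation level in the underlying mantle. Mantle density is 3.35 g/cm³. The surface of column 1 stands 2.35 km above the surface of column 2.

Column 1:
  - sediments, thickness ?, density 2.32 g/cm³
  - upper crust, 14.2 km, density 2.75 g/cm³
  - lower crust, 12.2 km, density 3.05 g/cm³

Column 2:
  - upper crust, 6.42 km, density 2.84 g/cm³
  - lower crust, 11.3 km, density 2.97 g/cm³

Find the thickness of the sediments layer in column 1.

3.17 km

Take the compensation level at the base of the deeper column (depth z_c below the surface of column 1) and equate Σ ρ_i t_i down to z_c; mantle fills any gap and the z_c terms cancel.
Column 1: x×2.32 + 14.2×2.75 + 12.2×3.05 + (z_c − 26.4 − x)×3.35
Column 2: 2.35×0 + 6.42×2.84 + 11.3×2.97 + (z_c − 2.35 − 17.72)×3.35
The z_c×3.35 term appears on both sides and cancels. Collect the known terms of each column as K = Σ(ρt)_known − 3.35 × (depth of known layers): K_1 = 76.26 − 3.35×26.4 = −12.18; K_2 = 51.7938 − 3.35×(2.35 + 17.72) = −15.4407.
Balance: K_1 − x×(3.35 − 2.32) = K_2, so x = (K_1 − K_2)/(3.35 − 2.32) = 3.2607/1.03 = 3.17 km.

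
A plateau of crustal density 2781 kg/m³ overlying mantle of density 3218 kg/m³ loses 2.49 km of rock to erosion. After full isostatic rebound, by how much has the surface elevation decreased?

Rebound u = e ρ_c/ρ_m = 2.49 km × 2781/3218 = 2.152 km.
Net surface drop = e − u = 2.49 km − 2.152 km = e (ρ_m − ρ_c)/ρ_m = 0.338 km.

0.338 km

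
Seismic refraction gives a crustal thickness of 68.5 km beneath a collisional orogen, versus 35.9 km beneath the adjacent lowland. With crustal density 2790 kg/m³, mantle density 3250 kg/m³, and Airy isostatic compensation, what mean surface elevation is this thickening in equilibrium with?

4.61 km

Excess crust Δ = 68.5 km − 35.9 km = 32.6 km, split between elevation h and root r with h + r = Δ.
Airy balance ρ_c h = (ρ_m − ρ_c) r gives r = h ρ_c/(ρ_m − ρ_c), so h (1 + ρ_c/(ρ_m − ρ_c)) = Δ, i.e. h = Δ (ρ_m − ρ_c)/ρ_m.
h = 32.6 km × 460/3250 = 4.61 km.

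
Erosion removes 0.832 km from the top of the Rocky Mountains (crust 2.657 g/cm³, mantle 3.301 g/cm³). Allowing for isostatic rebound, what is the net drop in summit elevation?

0.162 km

Rebound u = e ρ_c/ρ_m = 0.832 km × 2.657/3.301 = 0.6697 km.
Net surface drop = e − u = 0.832 km − 0.6697 km = e (ρ_m − ρ_c)/ρ_m = 0.162 km.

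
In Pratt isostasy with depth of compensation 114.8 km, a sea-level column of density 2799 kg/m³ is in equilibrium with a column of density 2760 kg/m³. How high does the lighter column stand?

ρ_ref D = ρ (D + h) → h = D (ρ_ref − ρ)/ρ.
h = 114.8 km × (2799 − 2760)/2760 = 1.62 km.

1.62 km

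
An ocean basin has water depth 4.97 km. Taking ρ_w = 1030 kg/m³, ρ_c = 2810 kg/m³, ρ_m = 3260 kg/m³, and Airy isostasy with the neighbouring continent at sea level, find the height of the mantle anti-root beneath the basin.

For local isostatic compensation: replacing crust with seawater at the top is compensated by replacing crust with mantle at the base: d (ρ_c − ρ_w) = a (ρ_m − ρ_c).
a = d (ρ_c − ρ_w)/(ρ_m − ρ_c) = 4.97 km × 1780/450 = 19.7 km.

19.7 km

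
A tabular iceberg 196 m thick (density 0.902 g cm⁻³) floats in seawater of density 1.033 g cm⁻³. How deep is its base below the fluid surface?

171 m

Draft d = t ρ_obj/ρ_fluid = 196 m × 0.902/1.033 = 171 m.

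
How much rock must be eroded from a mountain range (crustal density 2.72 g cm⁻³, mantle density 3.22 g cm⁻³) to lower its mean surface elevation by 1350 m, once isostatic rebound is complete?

Net drop Δ = e − u = e − e ρ_c/ρ_m = e (ρ_m − ρ_c)/ρ_m.
e = Δ ρ_m/(ρ_m − ρ_c) = 1350 m × 3.22/0.5 = 8690 m.

8690 m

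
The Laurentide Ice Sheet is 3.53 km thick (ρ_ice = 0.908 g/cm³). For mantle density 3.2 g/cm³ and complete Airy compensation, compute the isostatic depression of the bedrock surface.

1 km

Balancing pressure at the compensation depth: the ice load ρ_ice t is balanced by mantle displaced below, ρ_m s.
s = t ρ_ice / ρ_m = 3.53 km × 0.908/3.2 = 1 km.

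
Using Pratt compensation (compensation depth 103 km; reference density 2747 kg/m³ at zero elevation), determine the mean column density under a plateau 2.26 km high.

Pratt balance: ρ_ref D = ρ (D + h).
ρ = ρ_ref D/(D + h) = 2747 × 103 km/(103 km + 2.26 km) = 2690 kg/m³.

2690 kg/m³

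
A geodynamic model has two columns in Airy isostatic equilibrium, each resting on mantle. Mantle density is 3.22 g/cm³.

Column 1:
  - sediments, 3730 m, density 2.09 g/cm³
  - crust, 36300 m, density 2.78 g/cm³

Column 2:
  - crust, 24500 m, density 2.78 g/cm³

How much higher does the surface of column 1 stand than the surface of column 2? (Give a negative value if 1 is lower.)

2920 m

For any compensation level in the mantle, the mantle terms cancel and isostasy reduces to e = (Σt_1 − Σt_2) − (Σ(ρt)_1 − Σ(ρt)_2) / ρ_m.
Σt_1 = 40030 m; Σt_2 = 24500 m; Σ(ρt)_1 = 108709.7; Σ(ρt)_2 = 68110 (in m·g/cm³).
e = (40030 − 24500) − (108709.7 − 68110) / 3.22 = 2920 m.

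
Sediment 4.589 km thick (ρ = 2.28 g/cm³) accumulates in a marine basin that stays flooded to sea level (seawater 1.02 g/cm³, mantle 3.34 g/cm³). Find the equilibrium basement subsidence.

Submarine loading: the sediment displaces seawater, and the subsidence is in turn flooded, so s (ρ_m − ρ_w) = t (ρ_sed − ρ_w).
s = 4.589 km × (2.28 − 1.02) / (3.34 − 1.02) = 2.49 km.

2.49 km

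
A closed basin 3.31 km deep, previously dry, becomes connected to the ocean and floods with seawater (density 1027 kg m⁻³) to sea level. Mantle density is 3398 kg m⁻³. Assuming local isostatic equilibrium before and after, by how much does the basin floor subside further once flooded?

1.43 km

After flooding the water column is d + s deep. Its weight must equal the weight of mantle displaced by the extra subsidence s: (d + s) ρ_w = s ρ_m.
s = d ρ_w / (ρ_m − ρ_w) = 3.31 km × 1027/(3398 − 1027) = 1.43 km.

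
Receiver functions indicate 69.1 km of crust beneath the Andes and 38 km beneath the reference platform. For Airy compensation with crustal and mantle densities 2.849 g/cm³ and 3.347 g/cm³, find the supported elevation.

Excess crust Δ = 69.1 km − 38 km = 31.1 km, split between elevation h and root r with h + r = Δ.
Airy balance ρ_c h = (ρ_m − ρ_c) r gives r = h ρ_c/(ρ_m − ρ_c), so h (1 + ρ_c/(ρ_m − ρ_c)) = Δ, i.e. h = Δ (ρ_m − ρ_c)/ρ_m.
h = 31.1 km × 0.498/3.347 = 4.63 km.

4.63 km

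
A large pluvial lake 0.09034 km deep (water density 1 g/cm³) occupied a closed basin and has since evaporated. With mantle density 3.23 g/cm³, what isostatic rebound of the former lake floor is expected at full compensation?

0.028 km

u = d ρ_w/ρ_m = 0.09034 km × 1/3.23 = 0.028 km.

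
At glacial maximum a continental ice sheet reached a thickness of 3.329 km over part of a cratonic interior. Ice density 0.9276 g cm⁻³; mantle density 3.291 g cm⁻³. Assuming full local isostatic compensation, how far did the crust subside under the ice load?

For local isostatic compensation: the ice load ρ_ice t is balanced by mantle displaced below, ρ_m s.
s = t ρ_ice / ρ_m = 3.329 km × 0.9276/3.291 = 0.938 km.

0.938 km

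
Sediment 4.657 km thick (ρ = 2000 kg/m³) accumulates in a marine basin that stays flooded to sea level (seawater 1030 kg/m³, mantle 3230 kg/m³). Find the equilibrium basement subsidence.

2.05 km

Submarine loading: the sediment displaces seawater, and the subsidence is in turn flooded, so s (ρ_m − ρ_w) = t (ρ_sed − ρ_w).
s = 4.657 km × (2000 − 1030) / (3230 − 1030) = 2.05 km.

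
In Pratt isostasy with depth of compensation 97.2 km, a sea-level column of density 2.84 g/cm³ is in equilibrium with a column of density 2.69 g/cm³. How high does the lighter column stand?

5.42 km

ρ_ref D = ρ (D + h) → h = D (ρ_ref − ρ)/ρ.
h = 97.2 km × (2.84 − 2.69)/2.69 = 5.42 km.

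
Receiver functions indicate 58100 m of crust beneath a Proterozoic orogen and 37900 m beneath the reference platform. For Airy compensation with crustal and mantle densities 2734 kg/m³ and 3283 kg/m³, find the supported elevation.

Excess crust Δ = 58100 m − 37900 m = 20200 m, split between elevation h and root r with h + r = Δ.
Airy balance ρ_c h = (ρ_m − ρ_c) r gives r = h ρ_c/(ρ_m − ρ_c), so h (1 + ρ_c/(ρ_m − ρ_c)) = Δ, i.e. h = Δ (ρ_m − ρ_c)/ρ_m.
h = 20200 m × 549/3283 = 3380 m.

3380 m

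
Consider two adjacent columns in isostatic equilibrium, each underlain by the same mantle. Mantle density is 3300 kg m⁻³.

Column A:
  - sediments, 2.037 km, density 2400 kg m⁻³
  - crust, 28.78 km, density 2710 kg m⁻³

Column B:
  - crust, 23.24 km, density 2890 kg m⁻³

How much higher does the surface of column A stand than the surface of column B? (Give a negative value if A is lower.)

2.81 km

For any compensation level in the mantle, the mantle terms cancel and isostasy reduces to e = (Σt_A − Σt_B) − (Σ(ρt)_A − Σ(ρt)_B) / ρ_m.
Σt_A = 30.817 km; Σt_B = 23.24 km; Σ(ρt)_A = 82882.6; Σ(ρt)_B = 67163.6 (in km·kg m⁻³).
e = (30.817 − 23.24) − (82882.6 − 67163.6) / 3300 = 2.81 km.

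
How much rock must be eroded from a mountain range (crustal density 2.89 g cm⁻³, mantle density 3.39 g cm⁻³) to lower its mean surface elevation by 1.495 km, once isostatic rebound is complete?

10.1 km

Net drop Δ = e − u = e − e ρ_c/ρ_m = e (ρ_m − ρ_c)/ρ_m.
e = Δ ρ_m/(ρ_m − ρ_c) = 1.495 km × 3.39/0.5 = 10.1 km.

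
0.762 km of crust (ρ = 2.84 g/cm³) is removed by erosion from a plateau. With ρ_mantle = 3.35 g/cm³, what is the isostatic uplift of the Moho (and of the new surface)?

Unloading: uplift u = e ρ_c/ρ_m = 0.762 km × 2.84/3.35 = 0.646 km.

0.646 km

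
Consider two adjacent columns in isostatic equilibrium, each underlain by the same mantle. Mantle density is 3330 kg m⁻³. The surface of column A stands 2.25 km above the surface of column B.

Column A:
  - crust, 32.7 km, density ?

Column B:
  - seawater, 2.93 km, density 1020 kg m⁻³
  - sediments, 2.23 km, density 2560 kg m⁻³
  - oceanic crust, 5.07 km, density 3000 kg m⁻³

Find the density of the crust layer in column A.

2790 kg m⁻³

Take the compensation level at the base of the deeper column (depth z_c below the surface of column A) and equate Σ ρ_i t_i down to z_c; mantle fills any gap and the z_c terms cancel.
Column A: 32.7×ρ + (z_c − 32.7)×3330
Column B: 2.25×0 + 2.93×1020 + 2.23×2560 + 5.07×3000 + (z_c − 2.25 − 10.23)×3330
The z_c×3330 term appears on both sides and cancels. Collect the known terms of each column as K = Σ(ρt)_known − 3330 × (depth of known layers): K_A = 0 − 3330×32.7 = −108891; K_B = 23907.4 − 3330×(2.25 + 10.23) = −17651.
Balance: K_A + 32.7×ρ = K_B, so ρ = (K_B − K_A)/32.7 = 91240/32.7 = 2790 kg m⁻³.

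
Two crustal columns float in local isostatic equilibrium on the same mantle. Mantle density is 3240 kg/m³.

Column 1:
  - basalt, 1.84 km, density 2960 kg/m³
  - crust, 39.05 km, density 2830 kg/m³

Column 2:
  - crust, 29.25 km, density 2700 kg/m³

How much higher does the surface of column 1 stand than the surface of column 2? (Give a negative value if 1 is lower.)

For any compensation level in the mantle, the mantle terms cancel and isostasy reduces to e = (Σt_1 − Σt_2) − (Σ(ρt)_1 − Σ(ρt)_2) / ρ_m.
Σt_1 = 40.89 km; Σt_2 = 29.25 km; Σ(ρt)_1 = 115957.9; Σ(ρt)_2 = 78975 (in km·kg/m³).
e = (40.89 − 29.25) − (115957.9 − 78975) / 3240 = 0.226 km.

0.226 km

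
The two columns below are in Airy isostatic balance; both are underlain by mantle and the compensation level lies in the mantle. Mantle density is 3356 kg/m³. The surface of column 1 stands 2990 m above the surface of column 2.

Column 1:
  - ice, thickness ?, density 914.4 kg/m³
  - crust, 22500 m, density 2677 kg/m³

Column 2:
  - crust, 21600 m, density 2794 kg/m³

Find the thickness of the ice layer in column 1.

Take the compensation level at the base of the deeper column (depth z_c below the surface of column 1) and equate Σ ρ_i t_i down to z_c; mantle fills any gap and the z_c terms cancel.
Column 1: x×914.4 + 22500×2677 + (z_c − 22500 − x)×3356
Column 2: 2990×0 + 21600×2794 + (z_c − 2990 − 21600)×3356
The z_c×3356 term appears on both sides and cancels. Collect the known terms of each column as K = Σ(ρt)_known − 3356 × (depth of known layers): K_1 = 60232500 − 3356×22500 = −15277500; K_2 = 60350400 − 3356×(2990 + 21600) = −22173640.
Balance: K_1 − x×(3356 − 914.4) = K_2, so x = (K_1 − K_2)/(3356 − 914.4) = 6896140/2441.6 = 2820 m.

2820 m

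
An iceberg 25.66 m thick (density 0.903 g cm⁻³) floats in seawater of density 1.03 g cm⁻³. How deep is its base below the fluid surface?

Draft d = t ρ_obj/ρ_fluid = 25.66 m × 0.903/1.03 = 22.5 m.

22.5 m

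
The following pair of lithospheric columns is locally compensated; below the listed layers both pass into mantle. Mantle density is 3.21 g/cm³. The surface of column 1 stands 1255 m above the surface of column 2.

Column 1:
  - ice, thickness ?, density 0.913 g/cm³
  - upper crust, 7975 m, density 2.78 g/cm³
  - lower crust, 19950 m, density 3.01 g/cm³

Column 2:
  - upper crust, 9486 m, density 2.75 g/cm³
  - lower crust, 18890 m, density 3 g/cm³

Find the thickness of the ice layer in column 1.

2150 m

Take the compensation level at the base of the deeper column (depth z_c below the surface of column 1) and equate Σ ρ_i t_i down to z_c; mantle fills any gap and the z_c terms cancel.
Column 1: x×0.913 + 7975×2.78 + 19950×3.01 + (z_c − 27925 − x)×3.21
Column 2: 1255×0 + 9486×2.75 + 18890×3 + (z_c − 1255 − 28376)×3.21
The z_c×3.21 term appears on both sides and cancels. Collect the known terms of each column as K = Σ(ρt)_known − 3.21 × (depth of known layers): K_1 = 82220 − 3.21×27925 = −7419.25; K_2 = 82756.5 − 3.21×(1255 + 28376) = −12359.01.
Balance: K_1 − x×(3.21 − 0.913) = K_2, so x = (K_1 − K_2)/(3.21 − 0.913) = 4939.76/2.297 = 2150 m.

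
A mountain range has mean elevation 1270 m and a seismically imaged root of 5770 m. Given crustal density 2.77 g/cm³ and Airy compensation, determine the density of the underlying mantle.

Airy balance: ρ_c h = (ρ_m − ρ_c) r → ρ_m = ρ_c (1 + h/r).
ρ_m = 2.77 × (1 + 1270 m/5770 m) = 3.38 g/cm³.

3.38 g/cm³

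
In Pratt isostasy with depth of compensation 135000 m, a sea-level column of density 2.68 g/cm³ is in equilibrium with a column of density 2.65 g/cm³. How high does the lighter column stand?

ρ_ref D = ρ (D + h) → h = D (ρ_ref − ρ)/ρ.
h = 135000 m × (2.68 − 2.65)/2.65 = 1530 m.

1530 m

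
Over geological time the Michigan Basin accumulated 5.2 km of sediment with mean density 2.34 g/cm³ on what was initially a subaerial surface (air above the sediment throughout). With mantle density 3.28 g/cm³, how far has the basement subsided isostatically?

Subaerial load: s = t ρ_sed / ρ_m = 5.2 km × 2.34/3.28 = 3.71 km.

3.71 km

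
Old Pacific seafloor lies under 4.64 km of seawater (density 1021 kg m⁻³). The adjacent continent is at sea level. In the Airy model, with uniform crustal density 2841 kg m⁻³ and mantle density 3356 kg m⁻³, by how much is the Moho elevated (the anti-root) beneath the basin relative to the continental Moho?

In Airy isostatic equilibrium: replacing crust with seawater at the top is compensated by replacing crust with mantle at the base: d (ρ_c − ρ_w) = a (ρ_m − ρ_c).
a = d (ρ_c − ρ_w)/(ρ_m − ρ_c) = 4.64 km × 1820/515 = 16.4 km.

16.4 km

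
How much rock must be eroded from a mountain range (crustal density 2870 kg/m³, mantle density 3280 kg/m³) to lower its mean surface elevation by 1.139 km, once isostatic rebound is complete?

9.11 km

Net drop Δ = e − u = e − e ρ_c/ρ_m = e (ρ_m − ρ_c)/ρ_m.
e = Δ ρ_m/(ρ_m − ρ_c) = 1.139 km × 3280/410 = 9.11 km.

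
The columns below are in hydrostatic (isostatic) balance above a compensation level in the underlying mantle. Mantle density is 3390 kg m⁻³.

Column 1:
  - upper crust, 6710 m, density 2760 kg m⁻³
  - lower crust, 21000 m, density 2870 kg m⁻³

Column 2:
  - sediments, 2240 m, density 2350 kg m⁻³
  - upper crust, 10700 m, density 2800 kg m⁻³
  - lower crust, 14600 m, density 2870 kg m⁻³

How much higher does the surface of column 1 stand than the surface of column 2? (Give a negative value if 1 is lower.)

For any compensation level in the mantle, the mantle terms cancel and isostasy reduces to e = (Σt_1 − Σt_2) − (Σ(ρt)_1 − Σ(ρt)_2) / ρ_m.
Σt_1 = 27710 m; Σt_2 = 27540 m; Σ(ρt)_1 = 78789600; Σ(ρt)_2 = 77126000 (in m·kg m⁻³).
e = (27710 − 27540) − (78789600 − 77126000) / 3390 = −321 m.

−321 m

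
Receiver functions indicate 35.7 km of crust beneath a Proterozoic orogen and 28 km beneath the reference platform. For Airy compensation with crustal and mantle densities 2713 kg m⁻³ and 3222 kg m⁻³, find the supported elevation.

1.22 km

Excess crust Δ = 35.7 km − 28 km = 7.7 km, split between elevation h and root r with h + r = Δ.
Airy balance ρ_c h = (ρ_m − ρ_c) r gives r = h ρ_c/(ρ_m − ρ_c), so h (1 + ρ_c/(ρ_m − ρ_c)) = Δ, i.e. h = Δ (ρ_m − ρ_c)/ρ_m.
h = 7.7 km × 509/3222 = 1.22 km.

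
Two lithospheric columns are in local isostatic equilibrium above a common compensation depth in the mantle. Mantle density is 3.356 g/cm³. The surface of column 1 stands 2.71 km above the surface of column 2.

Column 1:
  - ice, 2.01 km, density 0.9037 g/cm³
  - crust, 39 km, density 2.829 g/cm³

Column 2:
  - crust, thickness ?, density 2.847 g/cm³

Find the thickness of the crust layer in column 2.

32.2 km

Take the compensation level at the base of the deeper column (depth z_c below the surface of column 1) and equate Σ ρ_i t_i down to z_c; mantle fills any gap and the z_c terms cancel.
Column 1: 2.01×0.9037 + 39×2.829 + (z_c − 41.01)×3.356
Column 2: 2.71×0 + x×2.847 + (z_c − 2.71 − 0 − x)×3.356
The z_c×3.356 term appears on both sides and cancels. Collect the known terms of each column as K = Σ(ρt)_known − 3.356 × (depth of known layers): K_1 = 112.147437 − 3.356×41.01 = −25.482123; K_2 = 0 − 3.356×(2.71 + 0) = −9.09476.
Balance: K_1 = K_2 − x×(3.356 − 2.847), so x = (K_2 − K_1)/(3.356 − 2.847) = 16.3874/0.509 = 32.2 km.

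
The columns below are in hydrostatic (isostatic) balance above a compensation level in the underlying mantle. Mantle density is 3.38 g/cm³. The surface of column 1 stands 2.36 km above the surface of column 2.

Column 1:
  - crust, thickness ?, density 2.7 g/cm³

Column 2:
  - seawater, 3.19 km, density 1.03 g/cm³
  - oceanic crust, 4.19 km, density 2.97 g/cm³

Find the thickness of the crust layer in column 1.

Take the compensation level at the base of the deeper column (depth z_c below the surface of column 1) and equate Σ ρ_i t_i down to z_c; mantle fills any gap and the z_c terms cancel.
Column 1: x×2.7 + (z_c − 0 − x)×3.38
Column 2: 2.36×0 + 3.19×1.03 + 4.19×2.97 + (z_c − 2.36 − 7.38)×3.38
The z_c×3.38 term appears on both sides and cancels. Collect the known terms of each column as K = Σ(ρt)_known − 3.38 × (depth of known layers): K_1 = 0 − 3.38×0 = 0; K_2 = 15.73 − 3.38×(2.36 + 7.38) = −17.1912.
Balance: K_1 − x×(3.38 − 2.7) = K_2, so x = (K_1 − K_2)/(3.38 − 2.7) = 17.1912/0.68 = 25.3 km.

25.3 km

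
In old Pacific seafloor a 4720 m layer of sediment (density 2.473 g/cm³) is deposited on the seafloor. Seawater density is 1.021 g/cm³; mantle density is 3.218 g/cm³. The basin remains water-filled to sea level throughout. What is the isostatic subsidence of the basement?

Submarine loading: the sediment displaces seawater, and the subsidence is in turn flooded, so s (ρ_m − ρ_w) = t (ρ_sed − ρ_w).
s = 4720 m × (2.473 − 1.021) / (3.218 − 1.021) = 3120 m.

3120 m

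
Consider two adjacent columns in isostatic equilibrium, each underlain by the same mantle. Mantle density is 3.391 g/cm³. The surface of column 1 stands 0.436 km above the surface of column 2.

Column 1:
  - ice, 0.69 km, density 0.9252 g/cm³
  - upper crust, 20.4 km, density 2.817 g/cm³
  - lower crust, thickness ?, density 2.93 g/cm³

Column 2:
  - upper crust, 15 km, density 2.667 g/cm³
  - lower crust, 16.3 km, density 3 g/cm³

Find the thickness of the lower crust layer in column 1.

11.5 km

Take the compensation level at the base of the deeper column (depth z_c below the surface of column 1) and equate Σ ρ_i t_i down to z_c; mantle fills any gap and the z_c terms cancel.
Column 1: 0.69×0.9252 + 20.4×2.817 + x×2.93 + (z_c − 21.09 − x)×3.391
Column 2: 0.436×0 + 15×2.667 + 16.3×3 + (z_c − 0.436 − 31.3)×3.391
The z_c×3.391 term appears on both sides and cancels. Collect the known terms of each column as K = Σ(ρt)_known − 3.391 × (depth of known layers): K_1 = 58.105188 − 3.391×21.09 = −13.411002; K_2 = 88.905 − 3.391×(0.436 + 31.3) = −18.711776.
Balance: K_1 − x×(3.391 − 2.93) = K_2, so x = (K_1 − K_2)/(3.391 − 2.93) = 5.30077/0.461 = 11.5 km.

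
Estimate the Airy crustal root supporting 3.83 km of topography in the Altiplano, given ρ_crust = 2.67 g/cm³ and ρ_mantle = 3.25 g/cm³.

For local isostatic compensation: the weight of the topography is balanced by the buoyancy of the root, ρ_c h = (ρ_m − ρ_c) r.
r = h · ρ_c / (ρ_m − ρ_c) = 3.83 km × 2.67 / (3.25 − 2.67) = 17.6 km.

17.6 km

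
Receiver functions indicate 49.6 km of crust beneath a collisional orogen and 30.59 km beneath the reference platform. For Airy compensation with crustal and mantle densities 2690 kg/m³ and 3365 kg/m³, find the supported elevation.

3.81 km

Excess crust Δ = 49.6 km − 30.59 km = 19.01 km, split between elevation h and root r with h + r = Δ.
Airy balance ρ_c h = (ρ_m − ρ_c) r gives r = h ρ_c/(ρ_m − ρ_c), so h (1 + ρ_c/(ρ_m − ρ_c)) = Δ, i.e. h = Δ (ρ_m − ρ_c)/ρ_m.
h = 19.01 km × 675/3365 = 3.81 km.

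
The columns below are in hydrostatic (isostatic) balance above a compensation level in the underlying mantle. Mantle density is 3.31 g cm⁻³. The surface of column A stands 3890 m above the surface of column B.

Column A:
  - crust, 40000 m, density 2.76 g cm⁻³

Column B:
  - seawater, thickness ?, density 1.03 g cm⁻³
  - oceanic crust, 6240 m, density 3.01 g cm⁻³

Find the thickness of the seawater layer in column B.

3180 m

Take the compensation level at the base of the deeper column (depth z_c below the surface of column A) and equate Σ ρ_i t_i down to z_c; mantle fills any gap and the z_c terms cancel.
Column A: 40000×2.76 + (z_c − 40000)×3.31
Column B: 3890×0 + x×1.03 + 6240×3.01 + (z_c − 3890 − 6240 − x)×3.31
The z_c×3.31 term appears on both sides and cancels. Collect the known terms of each column as K = Σ(ρt)_known − 3.31 × (depth of known layers): K_A = 110400 − 3.31×40000 = −22000; K_B = 18782.4 − 3.31×(3890 + 6240) = −14747.9.
Balance: K_A = K_B − x×(3.31 − 1.03), so x = (K_B − K_A)/(3.31 − 1.03) = 7252.1/2.28 = 3180 m.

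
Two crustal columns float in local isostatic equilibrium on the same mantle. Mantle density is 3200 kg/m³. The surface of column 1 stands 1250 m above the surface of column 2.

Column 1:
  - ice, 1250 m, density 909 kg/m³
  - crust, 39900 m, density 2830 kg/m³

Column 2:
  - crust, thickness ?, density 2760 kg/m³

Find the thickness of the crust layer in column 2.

31000 m

Take the compensation level at the base of the deeper column (depth z_c below the surface of column 1) and equate Σ ρ_i t_i down to z_c; mantle fills any gap and the z_c terms cancel.
Column 1: 1250×909 + 39900×2830 + (z_c − 41150)×3200
Column 2: 1250×0 + x×2760 + (z_c − 1250 − 0 − x)×3200
The z_c×3200 term appears on both sides and cancels. Collect the known terms of each column as K = Σ(ρt)_known − 3200 × (depth of known layers): K_1 = 114053250 − 3200×41150 = −17626750; K_2 = 0 − 3200×(1250 + 0) = −4000000.
Balance: K_1 = K_2 − x×(3200 − 2760), so x = (K_2 − K_1)/(3200 − 2760) = 13626800/440 = 31000 m.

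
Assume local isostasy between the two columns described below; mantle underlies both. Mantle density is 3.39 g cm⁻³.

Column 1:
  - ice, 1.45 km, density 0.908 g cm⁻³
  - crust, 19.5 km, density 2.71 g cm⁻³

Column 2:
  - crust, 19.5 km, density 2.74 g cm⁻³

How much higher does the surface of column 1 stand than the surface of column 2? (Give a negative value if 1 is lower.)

For any compensation level in the mantle, the mantle terms cancel and isostasy reduces to e = (Σt_1 − Σt_2) − (Σ(ρt)_1 − Σ(ρt)_2) / ρ_m.
Σt_1 = 20.95 km; Σt_2 = 19.5 km; Σ(ρt)_1 = 54.1616; Σ(ρt)_2 = 53.43 (in km·g cm⁻³).
e = (20.95 − 19.5) − (54.1616 − 53.43) / 3.39 = 1.23 km.

1.23 km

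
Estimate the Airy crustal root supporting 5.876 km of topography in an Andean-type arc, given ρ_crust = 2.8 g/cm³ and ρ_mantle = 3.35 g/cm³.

29.9 km

Balancing pressure at the compensation depth: the weight of the topography is balanced by the buoyancy of the root, ρ_c h = (ρ_m − ρ_c) r.
r = h · ρ_c / (ρ_m − ρ_c) = 5.876 km × 2.8 / (3.35 − 2.8) = 29.9 km.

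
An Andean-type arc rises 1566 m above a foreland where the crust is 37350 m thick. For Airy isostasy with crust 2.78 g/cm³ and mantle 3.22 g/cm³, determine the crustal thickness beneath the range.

48800 m

Root depth r = h ρ_c / (ρ_m − ρ_c) = 1566 m × 2.78 / 0.44 = 9894 m.
Total thickness = T + h + r = 37350 m + 1566 m + 9894 m = 48800 m.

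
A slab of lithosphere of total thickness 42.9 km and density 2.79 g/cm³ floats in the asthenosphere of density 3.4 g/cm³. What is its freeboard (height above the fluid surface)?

7.7 km

Floating equilibrium: submerged depth d = t ρ_obj/ρ_fluid = 42.9 km × 2.79/3.4 = 35.2 km.
Freeboard = t − d = 42.9 km − 35.2 km = 7.7 km.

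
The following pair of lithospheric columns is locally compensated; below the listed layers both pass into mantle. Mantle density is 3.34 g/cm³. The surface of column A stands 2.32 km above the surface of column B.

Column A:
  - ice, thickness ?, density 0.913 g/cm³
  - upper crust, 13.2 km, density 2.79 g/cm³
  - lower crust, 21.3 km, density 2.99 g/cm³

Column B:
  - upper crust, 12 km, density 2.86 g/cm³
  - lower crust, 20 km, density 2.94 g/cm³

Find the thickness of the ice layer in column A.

2.8 km

Take the compensation level at the base of the deeper column (depth z_c below the surface of column A) and equate Σ ρ_i t_i down to z_c; mantle fills any gap and the z_c terms cancel.
Column A: x×0.913 + 13.2×2.79 + 21.3×2.99 + (z_c − 34.5 − x)×3.34
Column B: 2.32×0 + 12×2.86 + 20×2.94 + (z_c − 2.32 − 32)×3.34
The z_c×3.34 term appears on both sides and cancels. Collect the known terms of each column as K = Σ(ρt)_known − 3.34 × (depth of known layers): K_A = 100.515 − 3.34×34.5 = −14.715; K_B = 93.12 − 3.34×(2.32 + 32) = −21.5088.
Balance: K_A − x×(3.34 − 0.913) = K_B, so x = (K_A − K_B)/(3.34 − 0.913) = 6.7938/2.427 = 2.8 km.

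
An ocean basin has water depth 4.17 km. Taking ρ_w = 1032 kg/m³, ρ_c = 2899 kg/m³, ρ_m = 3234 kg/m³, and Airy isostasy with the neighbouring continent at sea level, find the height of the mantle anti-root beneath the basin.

23.2 km

Equating mass per unit area of the two columns: replacing crust with seawater at the top is compensated by replacing crust with mantle at the base: d (ρ_c − ρ_w) = a (ρ_m − ρ_c).
a = d (ρ_c − ρ_w)/(ρ_m − ρ_c) = 4.17 km × 1867/335 = 23.2 km.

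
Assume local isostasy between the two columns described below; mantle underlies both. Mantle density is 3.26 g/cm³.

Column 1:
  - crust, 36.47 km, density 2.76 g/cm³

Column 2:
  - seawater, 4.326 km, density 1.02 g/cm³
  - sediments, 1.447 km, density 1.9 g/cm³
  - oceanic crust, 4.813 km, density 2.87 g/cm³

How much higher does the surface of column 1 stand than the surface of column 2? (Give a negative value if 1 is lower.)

For any compensation level in the mantle, the mantle terms cancel and isostasy reduces to e = (Σt_1 − Σt_2) − (Σ(ρt)_1 − Σ(ρt)_2) / ρ_m.
Σt_1 = 36.47 km; Σt_2 = 10.586 km; Σ(ρt)_1 = 100.6572; Σ(ρt)_2 = 20.97513 (in km·g/cm³).
e = (36.47 − 10.586) − (100.6572 − 20.97513) / 3.26 = 1.44 km.

1.44 km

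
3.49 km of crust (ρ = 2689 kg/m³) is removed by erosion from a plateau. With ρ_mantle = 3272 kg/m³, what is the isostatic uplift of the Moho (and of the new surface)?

2.87 km

Unloading: uplift u = e ρ_c/ρ_m = 3.49 km × 2689/3272 = 2.87 km.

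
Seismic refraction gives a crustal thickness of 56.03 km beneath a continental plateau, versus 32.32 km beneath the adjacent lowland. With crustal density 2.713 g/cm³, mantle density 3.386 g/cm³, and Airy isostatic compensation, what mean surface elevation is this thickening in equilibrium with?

4.71 km

Excess crust Δ = 56.03 km − 32.32 km = 23.71 km, split between elevation h and root r with h + r = Δ.
Airy balance ρ_c h = (ρ_m − ρ_c) r gives r = h ρ_c/(ρ_m − ρ_c), so h (1 + ρ_c/(ρ_m − ρ_c)) = Δ, i.e. h = Δ (ρ_m − ρ_c)/ρ_m.
h = 23.71 km × 0.673/3.386 = 4.71 km.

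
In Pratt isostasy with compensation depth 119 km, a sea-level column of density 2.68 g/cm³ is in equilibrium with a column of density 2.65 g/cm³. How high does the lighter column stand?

ρ_ref D = ρ (D + h) → h = D (ρ_ref − ρ)/ρ.
h = 119 km × (2.68 − 2.65)/2.65 = 1.35 km.

1.35 km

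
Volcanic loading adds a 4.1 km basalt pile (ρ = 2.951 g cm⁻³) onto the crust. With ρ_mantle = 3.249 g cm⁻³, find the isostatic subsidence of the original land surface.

Subaerial loading: s = t ρ_load / ρ_m.
s = 4.1 km × 2.951/3.249 = 3.72 km.

3.72 km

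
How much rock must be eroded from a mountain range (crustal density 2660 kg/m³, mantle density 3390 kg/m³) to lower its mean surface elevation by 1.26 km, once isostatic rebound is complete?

Net drop Δ = e − u = e − e ρ_c/ρ_m = e (ρ_m − ρ_c)/ρ_m.
e = Δ ρ_m/(ρ_m − ρ_c) = 1.26 km × 3390/730 = 5.85 km.

5.85 km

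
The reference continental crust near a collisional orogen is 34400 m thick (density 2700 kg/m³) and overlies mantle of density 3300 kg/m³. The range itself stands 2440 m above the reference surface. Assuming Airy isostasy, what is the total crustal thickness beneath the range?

47800 m

Root depth r = h ρ_c / (ρ_m − ρ_c) = 2440 m × 2700 / 600 = 10980 m.
Total thickness = T + h + r = 34400 m + 2440 m + 10980 m = 47800 m.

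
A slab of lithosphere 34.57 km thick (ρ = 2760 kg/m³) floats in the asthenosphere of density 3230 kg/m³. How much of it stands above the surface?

5.03 km

Floating equilibrium: submerged depth d = t ρ_obj/ρ_fluid = 34.57 km × 2760/3230 = 29.54 km.
Freeboard = t − d = 34.57 km − 29.54 km = 5.03 km.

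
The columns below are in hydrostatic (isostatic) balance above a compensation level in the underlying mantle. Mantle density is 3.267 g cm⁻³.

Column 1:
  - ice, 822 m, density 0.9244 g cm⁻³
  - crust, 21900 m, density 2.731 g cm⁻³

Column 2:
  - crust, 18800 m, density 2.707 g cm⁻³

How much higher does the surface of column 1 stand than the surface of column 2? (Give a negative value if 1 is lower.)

960 m

For any compensation level in the mantle, the mantle terms cancel and isostasy reduces to e = (Σt_1 − Σt_2) − (Σ(ρt)_1 − Σ(ρt)_2) / ρ_m.
Σt_1 = 22722 m; Σt_2 = 18800 m; Σ(ρt)_1 = 60568.7568; Σ(ρt)_2 = 50891.6 (in m·g cm⁻³).
e = (22722 − 18800) − (60568.7568 − 50891.6) / 3.267 = 960 m.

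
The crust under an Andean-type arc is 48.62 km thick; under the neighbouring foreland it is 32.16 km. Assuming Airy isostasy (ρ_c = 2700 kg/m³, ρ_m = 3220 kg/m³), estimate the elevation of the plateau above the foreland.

Excess crust Δ = 48.62 km − 32.16 km = 16.46 km, split between elevation h and root r with h + r = Δ.
Airy balance ρ_c h = (ρ_m − ρ_c) r gives r = h ρ_c/(ρ_m − ρ_c), so h (1 + ρ_c/(ρ_m − ρ_c)) = Δ, i.e. h = Δ (ρ_m − ρ_c)/ρ_m.
h = 16.46 km × 520/3220 = 2.66 km.

2.66 km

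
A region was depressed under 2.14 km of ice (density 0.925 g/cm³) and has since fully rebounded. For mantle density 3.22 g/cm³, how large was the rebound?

Removing the load lets mantle flow back in; uplift u satisfies ρ_ice t = ρ_m u.
u = t ρ_ice/ρ_m = 2.14 km × 0.925/3.22 = 0.615 km.

0.615 km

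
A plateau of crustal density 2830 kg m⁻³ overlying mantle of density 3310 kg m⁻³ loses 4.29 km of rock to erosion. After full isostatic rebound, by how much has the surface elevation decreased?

0.622 km

Rebound u = e ρ_c/ρ_m = 4.29 km × 2830/3310 = 3.668 km.
Net surface drop = e − u = 4.29 km − 3.668 km = e (ρ_m − ρ_c)/ρ_m = 0.622 km.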